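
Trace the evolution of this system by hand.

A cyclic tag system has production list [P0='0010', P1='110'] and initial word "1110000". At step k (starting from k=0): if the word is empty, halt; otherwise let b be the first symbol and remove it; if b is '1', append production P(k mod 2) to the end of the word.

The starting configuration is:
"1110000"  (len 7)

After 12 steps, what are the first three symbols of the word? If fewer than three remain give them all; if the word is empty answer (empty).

100

k=0  "1110000"  (len 7)
k=1  "1100000010"  (len 10)
k=2  "100000010110"  (len 12)
k=3  "000000101100010"  (len 15)
k=4  "00000101100010"  (len 14)
k=5  "0000101100010"  (len 13)
k=6  "000101100010"  (len 12)
k=7  "00101100010"  (len 11)
k=8  "0101100010"  (len 10)
k=9  "101100010"  (len 9)
k=10  "01100010110"  (len 11)
k=11  "1100010110"  (len 10)
k=12  "100010110110"  (len 12)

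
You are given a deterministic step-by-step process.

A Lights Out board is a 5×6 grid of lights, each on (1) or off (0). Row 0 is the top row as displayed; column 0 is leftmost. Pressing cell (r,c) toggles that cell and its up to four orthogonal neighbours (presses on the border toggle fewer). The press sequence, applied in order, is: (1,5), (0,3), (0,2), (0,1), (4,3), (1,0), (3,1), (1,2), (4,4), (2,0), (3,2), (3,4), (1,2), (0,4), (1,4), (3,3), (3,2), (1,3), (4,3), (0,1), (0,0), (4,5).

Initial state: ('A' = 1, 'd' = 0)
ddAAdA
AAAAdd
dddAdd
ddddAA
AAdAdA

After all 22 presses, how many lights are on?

0) ddAAdA
AAAAdd
dddAdd
ddddAA
AAdAdA
1) ddAAdd
AAAAAA
dddAdA
ddddAA
AAdAdA
2) ddddAd
AAAdAA
dddAdA
ddddAA
AAdAdA
3) dAAAAd
AAddAA
dddAdA
ddddAA
AAdAdA
4) AddAAd
AdddAA
dddAdA
ddddAA
AAdAdA
5) AddAAd
AdddAA
dddAdA
dddAAA
AAAdAA
6) dddAAd
dAddAA
AddAdA
dddAAA
AAAdAA
7) dddAAd
dAddAA
AAdAdA
AAAAAA
AdAdAA
8) ddAAAd
ddAAAA
AAAAdA
AAAAAA
AdAdAA
9) ddAAAd
ddAAAA
AAAAdA
AAAAdA
AdAAdd
10) ddAAAd
AdAAAA
ddAAdA
dAAAdA
AdAAdd
11) ddAAAd
AdAAAA
dddAdA
dddddA
AddAdd
12) ddAAAd
AdAAAA
dddAAA
dddAAd
AddAAd
13) dddAAd
AAddAA
ddAAAA
dddAAd
AddAAd
14) dddddA
AAdddA
ddAAAA
dddAAd
AddAAd
15) ddddAA
AAdAAd
ddAAdA
dddAAd
AddAAd
16) ddddAA
AAdAAd
ddAddA
ddAddd
AdddAd
17) ddddAA
AAdAAd
dddddA
dAdAdd
AdAdAd
18) dddAAA
AAAddd
dddAdA
dAdAdd
AdAdAd
19) dddAAA
AAAddd
dddAdA
dAdddd
AddAdd
20) AAAAAA
AdAddd
dddAdA
dAdddd
AddAdd
21) ddAAAA
ddAddd
dddAdA
dAdddd
AddAdd
22) ddAAAA
ddAddd
dddAdA
dAdddA
AddAAA

13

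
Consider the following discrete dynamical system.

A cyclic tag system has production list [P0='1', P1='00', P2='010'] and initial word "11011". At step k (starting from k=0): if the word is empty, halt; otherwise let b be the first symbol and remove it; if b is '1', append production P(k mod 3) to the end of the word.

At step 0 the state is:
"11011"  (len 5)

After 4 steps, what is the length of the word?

step 0: "11011"  (len 5)
step 1: "10111"  (len 5)
step 2: "011100"  (len 6)
step 3: "11100"  (len 5)
step 4: "11001"  (len 5)

5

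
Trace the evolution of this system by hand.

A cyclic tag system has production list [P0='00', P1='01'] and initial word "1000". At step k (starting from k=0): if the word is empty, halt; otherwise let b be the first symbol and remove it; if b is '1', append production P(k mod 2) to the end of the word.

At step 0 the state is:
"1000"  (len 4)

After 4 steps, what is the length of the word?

[0] "1000"  (len 4)
[1] "00000"  (len 5)
[2] "0000"  (len 4)
[3] "000"  (len 3)
[4] "00"  (len 2)

2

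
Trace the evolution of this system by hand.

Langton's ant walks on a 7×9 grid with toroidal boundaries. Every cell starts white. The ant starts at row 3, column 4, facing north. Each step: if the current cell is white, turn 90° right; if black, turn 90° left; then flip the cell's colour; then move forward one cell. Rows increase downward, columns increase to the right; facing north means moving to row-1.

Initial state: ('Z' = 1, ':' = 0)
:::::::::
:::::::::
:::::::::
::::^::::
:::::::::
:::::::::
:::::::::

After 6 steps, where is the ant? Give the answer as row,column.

2,3

gen 0: :::::::::
:::::::::
:::::::::
::::^::::
:::::::::
:::::::::
:::::::::
gen 1: :::::::::
:::::::::
:::::::::
::::Z>:::
:::::::::
:::::::::
:::::::::
gen 2: :::::::::
:::::::::
:::::::::
::::ZZ:::
:::::v:::
:::::::::
:::::::::
gen 3: :::::::::
:::::::::
:::::::::
::::ZZ:::
::::<Z:::
:::::::::
:::::::::
gen 4: :::::::::
:::::::::
:::::::::
::::^Z:::
::::ZZ:::
:::::::::
:::::::::
gen 5: :::::::::
:::::::::
:::::::::
:::<:Z:::
::::ZZ:::
:::::::::
:::::::::
gen 6: :::::::::
:::::::::
:::^:::::
:::Z:Z:::
::::ZZ:::
:::::::::
:::::::::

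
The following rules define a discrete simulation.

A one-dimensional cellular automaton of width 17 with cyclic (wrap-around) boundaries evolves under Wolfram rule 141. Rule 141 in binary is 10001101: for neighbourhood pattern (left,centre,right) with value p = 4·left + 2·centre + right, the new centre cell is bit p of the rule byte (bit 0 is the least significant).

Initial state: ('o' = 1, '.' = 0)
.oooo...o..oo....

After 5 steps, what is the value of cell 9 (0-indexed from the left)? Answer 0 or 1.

t=0: .oooo...o..oo....
t=1: .ooo..o.o..o..ooo
t=2: .oo...o.o..o..oo.
t=3: .o..o.o.o..o..o..
t=4: .o..o.o.o..o..o.o
t=5: .o..o.o.o..o..o.o

0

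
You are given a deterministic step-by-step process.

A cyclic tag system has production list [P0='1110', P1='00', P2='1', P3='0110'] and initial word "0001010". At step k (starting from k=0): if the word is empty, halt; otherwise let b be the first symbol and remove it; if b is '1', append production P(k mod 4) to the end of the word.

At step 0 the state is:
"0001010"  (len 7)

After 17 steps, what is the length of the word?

t=0: "0001010"  (len 7)
t=1: "001010"  (len 6)
t=2: "01010"  (len 5)
t=3: "1010"  (len 4)
t=4: "0100110"  (len 7)
t=5: "100110"  (len 6)
t=6: "0011000"  (len 7)
t=7: "011000"  (len 6)
t=8: "11000"  (len 5)
t=9: "10001110"  (len 8)
t=10: "000111000"  (len 9)
t=11: "00111000"  (len 8)
t=12: "0111000"  (len 7)
t=13: "111000"  (len 6)
t=14: "1100000"  (len 7)
t=15: "1000001"  (len 7)
t=16: "0000010110"  (len 10)
t=17: "000010110"  (len 9)

9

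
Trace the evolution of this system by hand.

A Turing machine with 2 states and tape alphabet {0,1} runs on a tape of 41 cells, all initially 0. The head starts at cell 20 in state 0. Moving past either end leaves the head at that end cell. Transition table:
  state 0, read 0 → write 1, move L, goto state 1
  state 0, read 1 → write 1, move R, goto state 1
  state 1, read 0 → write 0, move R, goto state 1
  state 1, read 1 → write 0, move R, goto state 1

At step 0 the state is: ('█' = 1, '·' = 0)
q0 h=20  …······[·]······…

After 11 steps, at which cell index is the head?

29

k=0  q0 h=20  …······[·]······…
k=1  q1 h=19  …······[·]█·····…
k=2  q1 h=20  …······[█]······…
k=3  q1 h=21  …······[·]······…
k=4  q1 h=22  …······[·]······…
k=5  q1 h=23  …······[·]······…
k=6  q1 h=24  …······[·]······…
k=7  q1 h=25  …······[·]······…
k=8  q1 h=26  …······[·]······…
k=9  q1 h=27  …······[·]······…
k=10  q1 h=28  …······[·]······…
k=11  q1 h=29  …······[·]······…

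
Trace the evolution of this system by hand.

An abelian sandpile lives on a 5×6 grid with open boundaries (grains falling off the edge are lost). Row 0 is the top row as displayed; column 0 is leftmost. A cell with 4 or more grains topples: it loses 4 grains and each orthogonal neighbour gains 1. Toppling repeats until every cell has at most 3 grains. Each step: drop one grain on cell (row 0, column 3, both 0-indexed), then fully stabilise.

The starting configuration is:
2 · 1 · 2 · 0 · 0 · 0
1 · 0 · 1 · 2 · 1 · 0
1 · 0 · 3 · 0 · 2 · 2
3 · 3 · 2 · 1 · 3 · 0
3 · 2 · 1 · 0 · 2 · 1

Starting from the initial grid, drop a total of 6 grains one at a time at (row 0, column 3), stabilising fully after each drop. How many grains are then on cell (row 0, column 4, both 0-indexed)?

gen 0: 2 · 1 · 2 · 0 · 0 · 0
1 · 0 · 1 · 2 · 1 · 0
1 · 0 · 3 · 0 · 2 · 2
3 · 3 · 2 · 1 · 3 · 0
3 · 2 · 1 · 0 · 2 · 1
gen 1: 2 · 1 · 2 · 1 · 0 · 0
1 · 0 · 1 · 2 · 1 · 0
1 · 0 · 3 · 0 · 2 · 2
3 · 3 · 2 · 1 · 3 · 0
3 · 2 · 1 · 0 · 2 · 1
gen 2: 2 · 1 · 2 · 2 · 0 · 0
1 · 0 · 1 · 2 · 1 · 0
1 · 0 · 3 · 0 · 2 · 2
3 · 3 · 2 · 1 · 3 · 0
3 · 2 · 1 · 0 · 2 · 1
gen 3: 2 · 1 · 2 · 3 · 0 · 0
1 · 0 · 1 · 2 · 1 · 0
1 · 0 · 3 · 0 · 2 · 2
3 · 3 · 2 · 1 · 3 · 0
3 · 2 · 1 · 0 · 2 · 1
gen 4: 2 · 1 · 3 · 0 · 1 · 0
1 · 0 · 1 · 3 · 1 · 0
1 · 0 · 3 · 0 · 2 · 2
3 · 3 · 2 · 1 · 3 · 0
3 · 2 · 1 · 0 · 2 · 1
gen 5: 2 · 1 · 3 · 1 · 1 · 0
1 · 0 · 1 · 3 · 1 · 0
1 · 0 · 3 · 0 · 2 · 2
3 · 3 · 2 · 1 · 3 · 0
3 · 2 · 1 · 0 · 2 · 1
gen 6: 2 · 1 · 3 · 2 · 1 · 0
1 · 0 · 1 · 3 · 1 · 0
1 · 0 · 3 · 0 · 2 · 2
3 · 3 · 2 · 1 · 3 · 0
3 · 2 · 1 · 0 · 2 · 1

1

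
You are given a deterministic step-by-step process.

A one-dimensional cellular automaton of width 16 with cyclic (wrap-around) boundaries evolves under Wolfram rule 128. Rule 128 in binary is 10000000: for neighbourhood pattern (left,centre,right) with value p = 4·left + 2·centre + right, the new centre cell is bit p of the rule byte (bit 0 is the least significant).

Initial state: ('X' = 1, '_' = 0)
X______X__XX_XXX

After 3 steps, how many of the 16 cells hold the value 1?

0

0) X______X__XX_XXX
1) ______________XX
2) ________________
3) ________________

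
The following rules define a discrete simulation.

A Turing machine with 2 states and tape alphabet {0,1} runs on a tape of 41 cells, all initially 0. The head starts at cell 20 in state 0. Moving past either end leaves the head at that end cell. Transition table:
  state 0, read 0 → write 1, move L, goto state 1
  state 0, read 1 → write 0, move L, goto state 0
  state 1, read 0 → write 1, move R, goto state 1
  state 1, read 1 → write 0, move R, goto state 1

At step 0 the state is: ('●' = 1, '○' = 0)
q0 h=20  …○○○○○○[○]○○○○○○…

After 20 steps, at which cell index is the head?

38

t=0: q0 h=20  …○○○○○○[○]○○○○○○…
t=1: q1 h=19  …○○○○○○[○]●○○○○○…
t=2: q1 h=20  …○○○○○●[●]○○○○○○…
t=3: q1 h=21  …○○○○●○[○]○○○○○○…
t=4: q1 h=22  …○○○●○●[○]○○○○○○…
t=5: q1 h=23  …○○●○●●[○]○○○○○○…
t=6: q1 h=24  …○●○●●●[○]○○○○○○…
t=7: q1 h=25  …●○●●●●[○]○○○○○○…
t=8: q1 h=26  …○●●●●●[○]○○○○○○…
t=9: q1 h=27  …●●●●●●[○]○○○○○○…
t=10: q1 h=28  …●●●●●●[○]○○○○○○…
t=11: q1 h=29  …●●●●●●[○]○○○○○○…
t=12: q1 h=30  …●●●●●●[○]○○○○○○…
t=13: q1 h=31  …●●●●●●[○]○○○○○○…
t=14: q1 h=32  …●●●●●●[○]○○○○○○…
t=15: q1 h=33  …●●●●●●[○]○○○○○○…
t=16: q1 h=34  …●●●●●●[○]○○○○○○|
t=17: q1 h=35  …●●●●●●[○]○○○○○|
t=18: q1 h=36  …●●●●●●[○]○○○○|
t=19: q1 h=37  …●●●●●●[○]○○○|
t=20: q1 h=38  …●●●●●●[○]○○|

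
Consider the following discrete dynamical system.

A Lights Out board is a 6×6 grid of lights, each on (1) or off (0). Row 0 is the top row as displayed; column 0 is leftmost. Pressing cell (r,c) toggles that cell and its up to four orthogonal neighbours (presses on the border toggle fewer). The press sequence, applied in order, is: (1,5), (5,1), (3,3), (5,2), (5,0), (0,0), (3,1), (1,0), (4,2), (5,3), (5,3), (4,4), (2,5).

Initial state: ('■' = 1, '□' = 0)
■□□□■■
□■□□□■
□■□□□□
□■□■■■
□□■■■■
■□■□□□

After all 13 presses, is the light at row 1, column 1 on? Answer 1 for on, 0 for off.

step 0: ■□□□■■
□■□□□■
□■□□□□
□■□■■■
□□■■■■
■□■□□□
step 1: ■□□□■□
□■□□■□
□■□□□■
□■□■■■
□□■■■■
■□■□□□
step 2: ■□□□■□
□■□□■□
□■□□□■
□■□■■■
□■■■■■
□■□□□□
step 3: ■□□□■□
□■□□■□
□■□■□■
□■■□□■
□■■□■■
□■□□□□
step 4: ■□□□■□
□■□□■□
□■□■□■
□■■□□■
□■□□■■
□□■■□□
step 5: ■□□□■□
□■□□■□
□■□■□■
□■■□□■
■■□□■■
■■■■□□
step 6: □■□□■□
■■□□■□
□■□■□■
□■■□□■
■■□□■■
■■■■□□
step 7: □■□□■□
■■□□■□
□□□■□■
■□□□□■
■□□□■■
■■■■□□
step 8: ■■□□■□
□□□□■□
■□□■□■
■□□□□■
■□□□■■
■■■■□□
step 9: ■■□□■□
□□□□■□
■□□■□■
■□■□□■
■■■■■■
■■□■□□
step 10: ■■□□■□
□□□□■□
■□□■□■
■□■□□■
■■■□■■
■■■□■□
step 11: ■■□□■□
□□□□■□
■□□■□■
■□■□□■
■■■■■■
■■□■□□
step 12: ■■□□■□
□□□□■□
■□□■□■
■□■□■■
■■■□□□
■■□■■□
step 13: ■■□□■□
□□□□■■
■□□■■□
■□■□■□
■■■□□□
■■□■■□

0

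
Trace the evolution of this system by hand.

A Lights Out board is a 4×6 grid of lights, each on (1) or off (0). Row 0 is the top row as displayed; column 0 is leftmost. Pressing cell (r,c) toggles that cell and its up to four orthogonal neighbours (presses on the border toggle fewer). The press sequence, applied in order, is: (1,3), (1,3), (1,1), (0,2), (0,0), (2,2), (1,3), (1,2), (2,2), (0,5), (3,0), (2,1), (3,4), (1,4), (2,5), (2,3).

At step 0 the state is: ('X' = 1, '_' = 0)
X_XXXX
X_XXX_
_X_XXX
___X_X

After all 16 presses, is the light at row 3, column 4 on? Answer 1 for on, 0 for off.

t=0: X_XXXX
X_XXX_
_X_XXX
___X_X
t=1: X_X_XX
X_____
_X__XX
___X_X
t=2: X_XXXX
X_XXX_
_X_XXX
___X_X
t=3: XXXXXX
_X_XX_
___XXX
___X_X
t=4: X___XX
_XXXX_
___XXX
___X_X
t=5: _X__XX
XXXXX_
___XXX
___X_X
t=6: _X__XX
XX_XX_
_XX_XX
__XX_X
t=7: _X_XXX
XXX___
_XXXXX
__XX_X
t=8: _XXXXX
X__X__
_X_XXX
__XX_X
t=9: _XXXXX
X_XX__
__X_XX
___X_X
t=10: _XXX__
X_XX_X
__X_XX
___X_X
t=11: _XXX__
X_XX_X
X_X_XX
XX_X_X
t=12: _XXX__
XXXX_X
_X__XX
X__X_X
t=13: _XXX__
XXXX_X
_X___X
X___X_
t=14: _XXXX_
XXX_X_
_X__XX
X___X_
t=15: _XXXX_
XXX_XX
_X____
X___XX
t=16: _XXXX_
XXXXXX
_XXXX_
X__XXX

1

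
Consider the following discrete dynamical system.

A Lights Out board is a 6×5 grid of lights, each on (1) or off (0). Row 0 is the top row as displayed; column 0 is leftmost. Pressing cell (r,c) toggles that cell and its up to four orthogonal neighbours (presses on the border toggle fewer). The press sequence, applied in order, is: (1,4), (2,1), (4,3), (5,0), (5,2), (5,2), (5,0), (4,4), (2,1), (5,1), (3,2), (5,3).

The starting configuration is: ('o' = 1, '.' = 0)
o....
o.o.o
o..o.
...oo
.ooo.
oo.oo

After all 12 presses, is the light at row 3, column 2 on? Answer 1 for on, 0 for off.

1

t=0: o....
o.o.o
o..o.
...oo
.ooo.
oo.oo
t=1: o...o
o.oo.
o..oo
...oo
.ooo.
oo.oo
t=2: o...o
oooo.
.oooo
.o.oo
.ooo.
oo.oo
t=3: o...o
oooo.
.oooo
.o..o
.o..o
oo..o
t=4: o...o
oooo.
.oooo
.o..o
oo..o
....o
t=5: o...o
oooo.
.oooo
.o..o
ooo.o
.oooo
t=6: o...o
oooo.
.oooo
.o..o
oo..o
....o
t=7: o...o
oooo.
.oooo
.o..o
.o..o
oo..o
t=8: o...o
oooo.
.oooo
.o...
.o.o.
oo...
t=9: o...o
o.oo.
o..oo
.....
.o.o.
oo...
t=10: o...o
o.oo.
o..oo
.....
...o.
..o..
t=11: o...o
o.oo.
o.ooo
.ooo.
..oo.
..o..
t=12: o...o
o.oo.
o.ooo
.ooo.
..o..
...oo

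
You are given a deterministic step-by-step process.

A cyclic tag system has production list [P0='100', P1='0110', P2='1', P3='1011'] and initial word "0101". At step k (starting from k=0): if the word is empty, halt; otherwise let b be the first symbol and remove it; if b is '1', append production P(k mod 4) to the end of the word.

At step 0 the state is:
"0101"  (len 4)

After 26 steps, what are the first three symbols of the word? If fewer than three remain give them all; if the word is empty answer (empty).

step 0: "0101"  (len 4)
step 1: "101"  (len 3)
step 2: "010110"  (len 6)
step 3: "10110"  (len 5)
step 4: "01101011"  (len 8)
step 5: "1101011"  (len 7)
step 6: "1010110110"  (len 10)
step 7: "0101101101"  (len 10)
step 8: "101101101"  (len 9)
step 9: "01101101100"  (len 11)
step 10: "1101101100"  (len 10)
step 11: "1011011001"  (len 10)
step 12: "0110110011011"  (len 13)
step 13: "110110011011"  (len 12)
step 14: "101100110110110"  (len 15)
step 15: "011001101101101"  (len 15)
step 16: "11001101101101"  (len 14)
step 17: "1001101101101100"  (len 16)
step 18: "0011011011011000110"  (len 19)
step 19: "011011011011000110"  (len 18)
step 20: "11011011011000110"  (len 17)
step 21: "1011011011000110100"  (len 19)
step 22: "0110110110001101000110"  (len 22)
step 23: "110110110001101000110"  (len 21)
step 24: "101101100011010001101011"  (len 24)
step 25: "01101100011010001101011100"  (len 26)
step 26: "1101100011010001101011100"  (len 25)

110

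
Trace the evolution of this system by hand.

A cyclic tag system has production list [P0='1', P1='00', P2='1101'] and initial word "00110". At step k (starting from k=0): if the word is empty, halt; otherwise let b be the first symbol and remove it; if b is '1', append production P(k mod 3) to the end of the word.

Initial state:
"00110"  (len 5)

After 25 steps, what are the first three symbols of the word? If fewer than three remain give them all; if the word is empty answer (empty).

100

[0] "00110"  (len 5)
[1] "0110"  (len 4)
[2] "110"  (len 3)
[3] "101101"  (len 6)
[4] "011011"  (len 6)
[5] "11011"  (len 5)
[6] "10111101"  (len 8)
[7] "01111011"  (len 8)
[8] "1111011"  (len 7)
[9] "1110111101"  (len 10)
[10] "1101111011"  (len 10)
[11] "10111101100"  (len 11)
[12] "01111011001101"  (len 14)
[13] "1111011001101"  (len 13)
[14] "11101100110100"  (len 14)
[15] "11011001101001101"  (len 17)
[16] "10110011010011011"  (len 17)
[17] "011001101001101100"  (len 18)
[18] "11001101001101100"  (len 17)
[19] "10011010011011001"  (len 17)
[20] "001101001101100100"  (len 18)
[21] "01101001101100100"  (len 17)
[22] "1101001101100100"  (len 16)
[23] "10100110110010000"  (len 17)
[24] "01001101100100001101"  (len 20)
[25] "1001101100100001101"  (len 19)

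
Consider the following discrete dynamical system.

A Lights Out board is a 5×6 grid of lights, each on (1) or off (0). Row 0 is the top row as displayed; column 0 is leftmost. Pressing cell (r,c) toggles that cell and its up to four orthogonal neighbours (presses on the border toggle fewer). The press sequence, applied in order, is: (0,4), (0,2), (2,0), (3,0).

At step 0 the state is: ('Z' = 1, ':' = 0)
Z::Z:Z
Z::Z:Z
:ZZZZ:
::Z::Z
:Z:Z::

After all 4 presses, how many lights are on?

18

step 0: Z::Z:Z
Z::Z:Z
:ZZZZ:
::Z::Z
:Z:Z::
step 1: Z:::Z:
Z::ZZZ
:ZZZZ:
::Z::Z
:Z:Z::
step 2: ZZZZZ:
Z:ZZZZ
:ZZZZ:
::Z::Z
:Z:Z::
step 3: ZZZZZ:
::ZZZZ
Z:ZZZ:
Z:Z::Z
:Z:Z::
step 4: ZZZZZ:
::ZZZZ
::ZZZ:
:ZZ::Z
ZZ:Z::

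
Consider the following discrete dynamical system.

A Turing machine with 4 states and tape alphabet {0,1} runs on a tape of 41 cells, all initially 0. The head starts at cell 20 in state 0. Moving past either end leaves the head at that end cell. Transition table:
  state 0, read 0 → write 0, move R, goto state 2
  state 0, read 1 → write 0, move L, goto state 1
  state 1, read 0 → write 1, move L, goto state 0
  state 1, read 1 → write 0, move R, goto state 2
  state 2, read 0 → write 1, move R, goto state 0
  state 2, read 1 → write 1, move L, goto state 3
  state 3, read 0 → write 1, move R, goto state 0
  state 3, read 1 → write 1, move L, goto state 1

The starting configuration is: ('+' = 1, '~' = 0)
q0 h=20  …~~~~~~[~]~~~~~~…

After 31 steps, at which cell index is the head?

t=0: q0 h=20  …~~~~~~[~]~~~~~~…
t=1: q2 h=21  …~~~~~~[~]~~~~~~…
t=2: q0 h=22  …~~~~~+[~]~~~~~~…
t=3: q2 h=23  …~~~~+~[~]~~~~~~…
t=4: q0 h=24  …~~~+~+[~]~~~~~~…
t=5: q2 h=25  …~~+~+~[~]~~~~~~…
t=6: q0 h=26  …~+~+~+[~]~~~~~~…
t=7: q2 h=27  …+~+~+~[~]~~~~~~…
t=8: q0 h=28  …~+~+~+[~]~~~~~~…
t=9: q2 h=29  …+~+~+~[~]~~~~~~…
t=10: q0 h=30  …~+~+~+[~]~~~~~~…
t=11: q2 h=31  …+~+~+~[~]~~~~~~…
t=12: q0 h=32  …~+~+~+[~]~~~~~~…
t=13: q2 h=33  …+~+~+~[~]~~~~~~…
t=14: q0 h=34  …~+~+~+[~]~~~~~~|
t=15: q2 h=35  …+~+~+~[~]~~~~~|
t=16: q0 h=36  …~+~+~+[~]~~~~|
t=17: q2 h=37  …+~+~+~[~]~~~|
t=18: q0 h=38  …~+~+~+[~]~~|
t=19: q2 h=39  …+~+~+~[~]~|
t=20: q0 h=40  …~+~+~+[~]|
t=21: q2 h=40  …~+~+~+[~]|
t=22: q0 h=40  …~+~+~+[+]|
t=23: q1 h=39  …+~+~+~[+]~|
t=24: q2 h=40  …~+~+~~[~]|
t=25: q0 h=40  …~+~+~~[+]|
t=26: q1 h=39  …+~+~+~[~]~|
t=27: q0 h=38  …~+~+~+[~]+~|
t=28: q2 h=39  …+~+~+~[+]~|
t=29: q3 h=38  …~+~+~+[~]+~|
t=30: q0 h=39  …+~+~++[+]~|
t=31: q1 h=38  …~+~+~+[+]~~|

38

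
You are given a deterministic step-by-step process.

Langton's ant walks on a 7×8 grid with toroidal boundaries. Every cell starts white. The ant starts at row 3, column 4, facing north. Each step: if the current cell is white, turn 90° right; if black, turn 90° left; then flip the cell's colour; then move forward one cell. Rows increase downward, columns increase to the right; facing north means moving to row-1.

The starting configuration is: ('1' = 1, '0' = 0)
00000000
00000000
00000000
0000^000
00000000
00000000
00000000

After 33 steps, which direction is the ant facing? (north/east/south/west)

step 0: 00000000
00000000
00000000
0000^000
00000000
00000000
00000000
step 1: 00000000
00000000
00000000
00001>00
00000000
00000000
00000000
step 2: 00000000
00000000
00000000
00001100
00000v00
00000000
00000000
step 3: 00000000
00000000
00000000
00001100
0000<100
00000000
00000000
step 4: 00000000
00000000
00000000
0000^100
00001100
00000000
00000000
step 5: 00000000
00000000
00000000
000<0100
00001100
00000000
00000000
step 6: 00000000
00000000
000^0000
00010100
00001100
00000000
00000000
step 7: 00000000
00000000
0001>000
00010100
00001100
00000000
00000000
step 8: 00000000
00000000
00011000
0001v100
00001100
00000000
00000000
step 9: 00000000
00000000
00011000
000<1100
00001100
00000000
00000000
step 10: 00000000
00000000
00011000
00001100
000v1100
00000000
00000000
step 11: 00000000
00000000
00011000
00001100
00<11100
00000000
00000000
step 12: 00000000
00000000
00011000
00^01100
00111100
00000000
00000000
step 13: 00000000
00000000
00011000
001>1100
00111100
00000000
00000000
step 14: 00000000
00000000
00011000
00111100
001v1100
00000000
00000000
step 15: 00000000
00000000
00011000
00111100
0010>100
00000000
00000000
step 16: 00000000
00000000
00011000
0011^100
00100100
00000000
00000000
step 17: 00000000
00000000
00011000
001<0100
00100100
00000000
00000000
step 18: 00000000
00000000
00011000
00100100
001v0100
00000000
00000000
step 19: 00000000
00000000
00011000
00100100
00<10100
00000000
00000000
step 20: 00000000
00000000
00011000
00100100
00010100
00v00000
00000000
step 21: 00000000
00000000
00011000
00100100
00010100
0<100000
00000000
step 22: 00000000
00000000
00011000
00100100
0^010100
01100000
00000000
step 23: 00000000
00000000
00011000
00100100
01>10100
01100000
00000000
step 24: 00000000
00000000
00011000
00100100
01110100
01v00000
00000000
step 25: 00000000
00000000
00011000
00100100
01110100
010>0000
00000000
step 26: 00000000
00000000
00011000
00100100
01110100
01010000
000v0000
step 27: 00000000
00000000
00011000
00100100
01110100
01010000
00<10000
step 28: 00000000
00000000
00011000
00100100
01110100
01^10000
00110000
step 29: 00000000
00000000
00011000
00100100
01110100
011>0000
00110000
step 30: 00000000
00000000
00011000
00100100
011^0100
01100000
00110000
step 31: 00000000
00000000
00011000
00100100
01<00100
01100000
00110000
step 32: 00000000
00000000
00011000
00100100
01000100
01v00000
00110000
step 33: 00000000
00000000
00011000
00100100
01000100
010>0000
00110000

east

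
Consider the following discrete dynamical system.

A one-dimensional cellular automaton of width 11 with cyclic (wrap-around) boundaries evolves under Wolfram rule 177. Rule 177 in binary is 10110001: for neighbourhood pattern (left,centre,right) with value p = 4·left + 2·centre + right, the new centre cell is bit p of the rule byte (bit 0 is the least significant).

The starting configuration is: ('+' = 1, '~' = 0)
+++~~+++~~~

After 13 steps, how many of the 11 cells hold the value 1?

4

0) +++~~+++~~~
1) ~+~+~~+~++~
2) ~~+~+~~+~~+
3) +~~+~+~~+~~
4) ~+~~+~+~~+~
5) ~~+~~+~+~~+
6) +~~+~~+~+~~
7) ~+~~+~~+~+~
8) ~~+~~+~~+~+
9) +~~+~~+~~+~
10) ~+~~+~~+~~+
11) +~+~~+~~+~~
12) ~+~+~~+~~+~
13) ~~+~+~~+~~+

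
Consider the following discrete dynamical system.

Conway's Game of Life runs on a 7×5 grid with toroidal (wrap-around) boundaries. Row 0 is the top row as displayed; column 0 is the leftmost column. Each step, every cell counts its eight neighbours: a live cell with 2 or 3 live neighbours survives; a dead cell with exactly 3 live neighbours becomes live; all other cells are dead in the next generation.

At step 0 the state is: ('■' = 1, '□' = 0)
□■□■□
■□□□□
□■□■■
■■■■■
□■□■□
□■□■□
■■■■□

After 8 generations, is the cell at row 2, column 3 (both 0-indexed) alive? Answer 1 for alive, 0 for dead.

gen 0: □■□■□
■□□□□
□■□■■
■■■■■
□■□■□
□■□■□
■■■■□
gen 1: □□□■□
■■□■□
□□□□□
□□□□□
□□□□□
□□□■□
■□□■□
gen 2: ■■□■□
□□■□■
□□□□□
□□□□□
□□□□□
□□□□■
□□■■□
gen 3: ■■□□□
■■■■■
□□□□□
□□□□□
□□□□□
□□□■□
■■■■□
gen 4: □□□□□
□□■■■
■■■■■
□□□□□
□□□□□
□■□■■
■□□■□
gen 5: □□■□□
□□□□□
■■□□□
■■■■■
□□□□□
■□■■■
■□■■□
gen 6: □■■■□
□■□□□
□□□■□
□□■■■
□□□□□
■□■□□
■□□□□
gen 7: ■■■□□
□■□■□
□□□■■
□□■■■
□■■□■
□■□□□
■□□■■
gen 8: □□□□□
□■□■□
■□□□□
□■□□□
□■□□■
□■□□□
□□□■■

0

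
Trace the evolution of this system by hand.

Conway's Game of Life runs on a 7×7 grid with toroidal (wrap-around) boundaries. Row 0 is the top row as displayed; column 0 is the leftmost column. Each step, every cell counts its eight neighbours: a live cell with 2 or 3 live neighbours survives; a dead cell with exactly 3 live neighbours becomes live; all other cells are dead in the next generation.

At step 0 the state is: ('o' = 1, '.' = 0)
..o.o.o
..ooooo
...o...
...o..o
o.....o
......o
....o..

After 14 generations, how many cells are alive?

9

[0] ..o.o.o
..ooooo
...o...
...o..o
o.....o
......o
....o..
[1] ..o...o
..o...o
......o
o.....o
o....oo
o....oo
...o...
[2] ..oo...
o....oo
.....oo
.......
.o.....
o...oo.
o....o.
[3] oo..oo.
o...oo.
o....o.
.......
.......
oo..oo.
.o.o.o.
[4] oooo...
o......
....oo.
.......
.......
ooo.ooo
...o...
[5] oooo...
o.ooo.o
.......
.......
oo...oo
ooooooo
.....o.
[6] o....o.
o...o.o
...o...
o.....o
...o...
..oo...
.....o.
[7] o...oo.
o...ooo
.....o.
.......
..oo...
..ooo..
....o.o
[8] o..o...
o......
....oo.
.......
..o.o..
..o.oo.
......o
[9] o.....o
....o.o
.......
...ooo.
....oo.
....oo.
...oooo
[10] o..o...
o....oo
...o...
...o.o.
......o
.......
o..o...
[11] oo..o..
o...o.o
.....o.
....o..
.......
.......
.......
[12] oo...oo
oo..o.o
....ooo
.......
.......
.......
.......
[13] .o...o.
.o..o..
....o.o
.....o.
.......
.......
o.....o
[14] .o...oo
o...o..
....o..
.....o.
.......
.......
o.....o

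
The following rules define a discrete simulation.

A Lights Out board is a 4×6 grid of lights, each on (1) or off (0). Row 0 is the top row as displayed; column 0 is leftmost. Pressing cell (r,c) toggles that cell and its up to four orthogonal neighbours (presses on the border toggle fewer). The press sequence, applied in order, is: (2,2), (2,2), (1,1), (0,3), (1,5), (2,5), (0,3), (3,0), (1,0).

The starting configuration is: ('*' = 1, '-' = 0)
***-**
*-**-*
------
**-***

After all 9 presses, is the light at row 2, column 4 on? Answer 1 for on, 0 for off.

[0] ***-**
*-**-*
------
**-***
[1] ***-**
*--*-*
-***--
******
[2] ***-**
*-**-*
------
**-***
[3] *-*-**
-*-*-*
-*----
**-***
[4] *--*-*
-*---*
-*----
**-***
[5] *--*--
-*--*-
-*---*
**-***
[6] *--*--
-*--**
-*--*-
**-**-
[7] *-*-*-
-*-***
-*--*-
**-**-
[8] *-*-*-
-*-***
**--*-
---**-
[9] --*-*-
*--***
-*--*-
---**-

1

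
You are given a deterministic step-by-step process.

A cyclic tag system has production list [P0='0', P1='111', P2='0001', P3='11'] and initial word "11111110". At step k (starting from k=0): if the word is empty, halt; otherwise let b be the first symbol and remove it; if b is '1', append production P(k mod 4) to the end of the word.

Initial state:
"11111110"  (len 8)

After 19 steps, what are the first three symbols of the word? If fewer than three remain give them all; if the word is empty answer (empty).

111

t=0: "11111110"  (len 8)
t=1: "11111100"  (len 8)
t=2: "1111100111"  (len 10)
t=3: "1111001110001"  (len 13)
t=4: "11100111000111"  (len 14)
t=5: "11001110001110"  (len 14)
t=6: "1001110001110111"  (len 16)
t=7: "0011100011101110001"  (len 19)
t=8: "011100011101110001"  (len 18)
t=9: "11100011101110001"  (len 17)
t=10: "1100011101110001111"  (len 19)
t=11: "1000111011100011110001"  (len 22)
t=12: "00011101110001111000111"  (len 23)
t=13: "0011101110001111000111"  (len 22)
t=14: "011101110001111000111"  (len 21)
t=15: "11101110001111000111"  (len 20)
t=16: "110111000111100011111"  (len 21)
t=17: "101110001111000111110"  (len 21)
t=18: "01110001111000111110111"  (len 23)
t=19: "1110001111000111110111"  (len 22)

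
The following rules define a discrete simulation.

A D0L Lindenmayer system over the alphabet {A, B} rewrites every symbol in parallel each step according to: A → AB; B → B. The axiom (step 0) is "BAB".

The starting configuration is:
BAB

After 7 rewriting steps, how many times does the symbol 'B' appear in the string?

k=0  BAB
k=1  BABB
k=2  BABBB
k=3  BABBBB
k=4  BABBBBB
k=5  BABBBBBB
k=6  BABBBBBBB
k=7  BABBBBBBBB

9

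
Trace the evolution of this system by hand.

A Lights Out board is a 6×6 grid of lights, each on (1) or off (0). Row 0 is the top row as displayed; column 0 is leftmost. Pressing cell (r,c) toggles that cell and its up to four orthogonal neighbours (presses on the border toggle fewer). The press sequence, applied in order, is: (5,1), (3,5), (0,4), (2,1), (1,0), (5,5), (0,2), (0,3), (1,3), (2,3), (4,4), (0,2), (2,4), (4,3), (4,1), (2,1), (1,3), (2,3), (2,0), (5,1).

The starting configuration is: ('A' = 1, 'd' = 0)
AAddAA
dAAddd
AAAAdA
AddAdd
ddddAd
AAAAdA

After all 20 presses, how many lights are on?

18

k=0  AAddAA
dAAddd
AAAAdA
AddAdd
ddddAd
AAAAdA
k=1  AAddAA
dAAddd
AAAAdA
AddAdd
dAddAd
dddAdA
k=2  AAddAA
dAAddd
AAAAdd
AddAAA
dAddAA
dddAdA
k=3  AAdAdd
dAAdAd
AAAAdd
AddAAA
dAddAA
dddAdA
k=4  AAdAdd
ddAdAd
dddAdd
AAdAAA
dAddAA
dddAdA
k=5  dAdAdd
AAAdAd
AddAdd
AAdAAA
dAddAA
dddAdA
k=6  dAdAdd
AAAdAd
AddAdd
AAdAAA
dAddAd
dddAAd
k=7  ddAddd
AAddAd
AddAdd
AAdAAA
dAddAd
dddAAd
k=8  dddAAd
AAdAAd
AddAdd
AAdAAA
dAddAd
dddAAd
k=9  ddddAd
AAAddd
Addddd
AAdAAA
dAddAd
dddAAd
k=10  ddddAd
AAAAdd
AdAAAd
AAddAA
dAddAd
dddAAd
k=11  ddddAd
AAAAdd
AdAAAd
AAdddA
dAdAdA
dddAdd
k=12  dAAAAd
AAdAdd
AdAAAd
AAdddA
dAdAdA
dddAdd
k=13  dAAAAd
AAdAAd
AdAddA
AAddAA
dAdAdA
dddAdd
k=14  dAAAAd
AAdAAd
AdAddA
AAdAAA
dAAdAA
dddddd
k=15  dAAAAd
AAdAAd
AdAddA
AddAAA
AdddAA
dAdddd
k=16  dAAAAd
AddAAd
dAdddA
AAdAAA
AdddAA
dAdddd
k=17  dAAdAd
AdAddd
dAdAdA
AAdAAA
AdddAA
dAdddd
k=18  dAAdAd
AdAAdd
dAAdAA
AAddAA
AdddAA
dAdddd
k=19  dAAdAd
ddAAdd
AdAdAA
dAddAA
AdddAA
dAdddd
k=20  dAAdAd
ddAAdd
AdAdAA
dAddAA
AAddAA
AdAddd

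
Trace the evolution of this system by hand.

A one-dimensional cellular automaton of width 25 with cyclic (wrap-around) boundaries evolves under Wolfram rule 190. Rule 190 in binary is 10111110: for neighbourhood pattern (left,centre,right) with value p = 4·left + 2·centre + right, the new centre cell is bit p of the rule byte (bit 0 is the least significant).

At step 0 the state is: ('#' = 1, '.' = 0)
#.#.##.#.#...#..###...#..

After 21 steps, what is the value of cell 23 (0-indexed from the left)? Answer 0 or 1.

0

k=0  #.#.##.#.#...#..###...#..
k=1  #####.#####.######.#.####
k=2  ####.#####.######.#######
k=3  ###.#####.######.########
k=4  ##.#####.######.#########
k=5  #.#####.######.##########
k=6  .#####.######.###########
k=7  #####.######.###########.
k=8  ####.######.###########.#
k=9  ###.######.###########.##
k=10  ##.######.###########.###
k=11  #.######.###########.####
k=12  .######.###########.#####
k=13  ######.###########.#####.
k=14  #####.###########.#####.#
k=15  ####.###########.#####.##
k=16  ###.###########.#####.###
k=17  ##.###########.#####.####
k=18  #.###########.#####.#####
k=19  .###########.#####.######
k=20  ###########.#####.######.
k=21  ##########.#####.######.#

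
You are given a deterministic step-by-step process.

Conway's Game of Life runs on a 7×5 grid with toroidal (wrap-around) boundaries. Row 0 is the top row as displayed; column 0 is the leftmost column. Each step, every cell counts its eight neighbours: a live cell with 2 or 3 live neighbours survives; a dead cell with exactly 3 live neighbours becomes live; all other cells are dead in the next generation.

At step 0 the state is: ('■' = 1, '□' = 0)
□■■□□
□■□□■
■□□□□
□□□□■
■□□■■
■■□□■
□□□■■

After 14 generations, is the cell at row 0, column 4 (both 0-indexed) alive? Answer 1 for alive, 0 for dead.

gen 0: □■■□□
□■□□■
■□□□□
□□□□■
■□□■■
■■□□■
□□□■■
gen 1: □■■□■
□■■□□
■□□□■
□□□■□
□■□■□
□■■□□
□□□■■
gen 2: □■□□■
□□■□■
■■■■■
■□■■□
□■□■□
■■□□■
□□□□■
gen 3: □□□□■
□□□□□
□□□□□
□□□□□
□□□■□
□■■■■
□■□■■
gen 4: ■□□■■
□□□□□
□□□□□
□□□□□
□□□■■
□■□□□
□■□□□
gen 5: ■□□□■
□□□□■
□□□□□
□□□□□
□□□□□
■□■□□
□■■□■
gen 6: □■□□■
■□□□■
□□□□□
□□□□□
□□□□□
■□■■□
□□■□■
gen 7: □■□□■
■□□□■
□□□□□
□□□□□
□□□□□
□■■■■
□□■□■
gen 8: □■□□■
■□□□■
□□□□□
□□□□□
□□■■□
■■■□■
□□□□■
gen 9: □□□■■
■□□□■
□□□□□
□□□□□
■□■■■
■■■□■
□□■□■
gen 10: □□□□□
■□□■■
□□□□□
□□□■■
□□■□□
□□□□□
□□■□□
gen 11: □□□■■
□□□□■
■□□□□
□□□■□
□□□■□
□□□□□
□□□□□
gen 12: □□□■■
■□□■■
□□□□■
□□□□■
□□□□□
□□□□□
□□□□□
gen 13: ■□□■□
■□□□□
□□□□□
□□□□□
□□□□□
□□□□□
□□□□□
gen 14: □□□□■
□□□□■
□□□□□
□□□□□
□□□□□
□□□□□
□□□□□

1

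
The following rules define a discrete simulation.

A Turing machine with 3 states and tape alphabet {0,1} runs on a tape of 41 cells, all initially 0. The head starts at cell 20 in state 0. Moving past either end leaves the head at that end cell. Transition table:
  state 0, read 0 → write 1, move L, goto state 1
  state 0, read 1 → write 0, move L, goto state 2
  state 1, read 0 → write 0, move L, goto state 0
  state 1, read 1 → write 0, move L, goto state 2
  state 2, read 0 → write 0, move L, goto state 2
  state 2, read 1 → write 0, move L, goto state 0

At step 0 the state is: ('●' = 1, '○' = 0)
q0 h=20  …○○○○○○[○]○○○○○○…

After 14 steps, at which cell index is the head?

6

[0] q0 h=20  …○○○○○○[○]○○○○○○…
[1] q1 h=19  …○○○○○○[○]●○○○○○…
[2] q0 h=18  …○○○○○○[○]○●○○○○…
[3] q1 h=17  …○○○○○○[○]●○●○○○…
[4] q0 h=16  …○○○○○○[○]○●○●○○…
[5] q1 h=15  …○○○○○○[○]●○●○●○…
[6] q0 h=14  …○○○○○○[○]○●○●○●…
[7] q1 h=13  …○○○○○○[○]●○●○●○…
[8] q0 h=12  …○○○○○○[○]○●○●○●…
[9] q1 h=11  …○○○○○○[○]●○●○●○…
[10] q0 h=10  …○○○○○○[○]○●○●○●…
[11] q1 h= 9  …○○○○○○[○]●○●○●○…
[12] q0 h= 8  …○○○○○○[○]○●○●○●…
[13] q1 h= 7  …○○○○○○[○]●○●○●○…
[14] q0 h= 6  |○○○○○○[○]○●○●○●…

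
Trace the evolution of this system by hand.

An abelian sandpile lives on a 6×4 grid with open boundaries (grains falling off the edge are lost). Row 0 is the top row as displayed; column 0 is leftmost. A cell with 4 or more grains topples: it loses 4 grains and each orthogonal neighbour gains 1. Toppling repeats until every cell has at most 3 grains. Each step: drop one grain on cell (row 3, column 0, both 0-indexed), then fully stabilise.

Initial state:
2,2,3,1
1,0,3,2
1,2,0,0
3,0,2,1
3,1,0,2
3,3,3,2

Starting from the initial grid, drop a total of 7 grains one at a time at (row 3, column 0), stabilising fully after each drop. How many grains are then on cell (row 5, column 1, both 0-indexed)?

1

step 0: 2,2,3,1
1,0,3,2
1,2,0,0
3,0,2,1
3,1,0,2
3,3,3,2
step 1: 2,2,3,1
1,0,3,2
2,2,0,0
1,1,2,1
1,3,1,2
1,1,0,3
step 2: 2,2,3,1
1,0,3,2
2,2,0,0
2,1,2,1
1,3,1,2
1,1,0,3
step 3: 2,2,3,1
1,0,3,2
2,2,0,0
3,1,2,1
1,3,1,2
1,1,0,3
step 4: 2,2,3,1
1,0,3,2
3,2,0,0
0,2,2,1
2,3,1,2
1,1,0,3
step 5: 2,2,3,1
1,0,3,2
3,2,0,0
1,2,2,1
2,3,1,2
1,1,0,3
step 6: 2,2,3,1
1,0,3,2
3,2,0,0
2,2,2,1
2,3,1,2
1,1,0,3
step 7: 2,2,3,1
1,0,3,2
3,2,0,0
3,2,2,1
2,3,1,2
1,1,0,3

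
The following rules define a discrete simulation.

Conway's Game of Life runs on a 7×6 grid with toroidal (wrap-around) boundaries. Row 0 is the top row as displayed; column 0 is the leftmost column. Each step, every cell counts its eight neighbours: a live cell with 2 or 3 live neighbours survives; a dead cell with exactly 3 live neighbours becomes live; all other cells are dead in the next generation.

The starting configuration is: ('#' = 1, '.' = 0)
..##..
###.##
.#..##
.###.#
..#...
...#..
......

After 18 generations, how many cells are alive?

1

step 0: ..##..
###.##
.#..##
.###.#
..#...
...#..
......
step 1: #.####
......
......
.#.#.#
.#..#.
......
..##..
step 2: .##.##
...###
......
#.#.#.
#.#.#.
..##..
.##..#
step 3: .#....
#.##.#
......
......
..#.#.
#...##
.....#
step 4: .##.##
###...
......
......
...##.
#..##.
....##
step 5: ..#.#.
#.##.#
.#....
......
...###
......
.##...
step 6: #...##
#.####
###...
....#.
....#.
..###.
.###..
step 7: ......
..#...
#.#...
.#.#.#
....##
.#..#.
##....
step 8: .#....
.#....
#.##..
.###.#
..##.#
.#..#.
##....
step 9: .##...
##....
#..##.
.....#
.....#
.#.###
###...
step 10: ......
#..#.#
##..#.
#....#
.....#
.#.###
....##
step 11: #.....
##..##
.#..#.
.#..#.
......
...#..
#..#.#
step 12: ......
.#..#.
.####.
......
......
....#.
#...##
step 13: #...#.
.#..#.
.####.
..##..
......
....#.
....##
step 14: #..##.
##..#.
.#..#.
.#..#.
...#..
....##
...##.
step 15: ###...
###.#.
.####.
..###.
...#.#
.....#
......
step 16: #.##.#
....#.
#.....
.#...#
..##.#
....#.
##....
step 17: #.####
##.##.
#....#
.##.##
#.##.#
######
#####.
step 18: ......
......
......
..#...
......
......
......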